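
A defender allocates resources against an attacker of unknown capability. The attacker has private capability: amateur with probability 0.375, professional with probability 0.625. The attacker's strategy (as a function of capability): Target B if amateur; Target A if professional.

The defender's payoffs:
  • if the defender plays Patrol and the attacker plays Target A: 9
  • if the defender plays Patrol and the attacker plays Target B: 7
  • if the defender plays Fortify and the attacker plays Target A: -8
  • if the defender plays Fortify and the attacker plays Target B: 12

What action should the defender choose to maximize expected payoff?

Patrol

E[Patrol] = 0.375·(7) + 0.625·(9) = 8.25
E[Fortify] = 0.375·(12) + 0.625·(-8) = -0.5
Best response: Patrol (8.25 is the largest).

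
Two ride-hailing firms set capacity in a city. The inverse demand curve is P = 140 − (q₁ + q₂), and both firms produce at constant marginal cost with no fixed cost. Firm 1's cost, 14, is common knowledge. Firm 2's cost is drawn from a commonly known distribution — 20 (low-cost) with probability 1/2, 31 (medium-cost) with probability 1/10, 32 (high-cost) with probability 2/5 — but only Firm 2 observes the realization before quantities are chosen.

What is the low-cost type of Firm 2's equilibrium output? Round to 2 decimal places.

Each type of Firm 2 best-responds to q₁; Firm 1 best-responds to the expected q₂ over Firm 2's types.
Firm 2 with cost c maximizes (140 − (q₁+q₂) − c)·q₂, giving q₂(c) = (140 − c − q₁)/2.
E[c₂] = 1/2·20 + 1/10·31 + 2/5·32 = 25.9
Firm 1's FOC against E[q₂] yields q₁ = (140 − 2·14 + E[c₂])/3 = (140 − 28 + 25.9)/3 = 45.9667.
q₂(low-cost) = (140 − 20 − 45.9667)/2 = 37.0167.

37.02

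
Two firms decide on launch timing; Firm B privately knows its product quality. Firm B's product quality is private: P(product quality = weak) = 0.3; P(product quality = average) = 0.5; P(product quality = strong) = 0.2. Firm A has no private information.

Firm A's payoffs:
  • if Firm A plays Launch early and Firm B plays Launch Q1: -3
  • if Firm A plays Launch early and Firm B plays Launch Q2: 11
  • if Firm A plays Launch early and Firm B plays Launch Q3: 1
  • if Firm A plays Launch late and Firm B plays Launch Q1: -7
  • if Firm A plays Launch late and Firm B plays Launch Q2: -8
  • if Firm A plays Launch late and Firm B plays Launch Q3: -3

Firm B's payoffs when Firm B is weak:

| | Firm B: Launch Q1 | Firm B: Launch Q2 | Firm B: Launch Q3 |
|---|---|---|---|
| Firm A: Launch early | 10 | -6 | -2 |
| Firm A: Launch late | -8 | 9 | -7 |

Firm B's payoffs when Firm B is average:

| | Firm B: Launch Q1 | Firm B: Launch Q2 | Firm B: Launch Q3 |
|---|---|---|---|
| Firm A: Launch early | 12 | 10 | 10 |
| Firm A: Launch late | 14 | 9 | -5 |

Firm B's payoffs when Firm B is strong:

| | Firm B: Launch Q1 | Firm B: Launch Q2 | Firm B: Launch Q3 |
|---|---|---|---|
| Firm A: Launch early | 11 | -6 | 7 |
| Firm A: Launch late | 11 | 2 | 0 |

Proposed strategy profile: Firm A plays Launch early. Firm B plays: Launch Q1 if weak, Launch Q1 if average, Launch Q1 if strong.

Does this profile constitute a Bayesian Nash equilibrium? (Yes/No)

A profile is a BNE iff every type of every player is best-responding given beliefs about the other side.
Firm A plays Launch early: E[Launch early] = 0.3·(-3) + 0.5·(-3) + 0.2·(-3) = -3; E[Launch late] = -7. Best-responding. ✓
Firm B (product quality weak), facing Launch early: Launch Q1 gives 10, Launch Q2 gives -6, Launch Q3 gives -2. Proposed Launch Q1 is best. ✓
Firm B (product quality average), facing Launch early: Launch Q1 gives 12, Launch Q2 gives 10, Launch Q3 gives 10. Proposed Launch Q1 is best. ✓
Firm B (product quality strong), facing Launch early: Launch Q1 gives 11, Launch Q2 gives -6, Launch Q3 gives 7. Proposed Launch Q1 is best. ✓

Yes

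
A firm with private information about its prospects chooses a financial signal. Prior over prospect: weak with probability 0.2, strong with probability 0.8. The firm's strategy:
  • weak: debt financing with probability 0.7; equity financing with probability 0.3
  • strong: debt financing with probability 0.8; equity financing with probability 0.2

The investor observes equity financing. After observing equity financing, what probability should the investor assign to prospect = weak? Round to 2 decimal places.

P(equity financing) = 0.2·0.3 + 0.8·0.2 = 0.22
P(weak | equity financing) = (0.2·0.3) / 0.22 = 0.06 / 0.22 = 0.272727

0.27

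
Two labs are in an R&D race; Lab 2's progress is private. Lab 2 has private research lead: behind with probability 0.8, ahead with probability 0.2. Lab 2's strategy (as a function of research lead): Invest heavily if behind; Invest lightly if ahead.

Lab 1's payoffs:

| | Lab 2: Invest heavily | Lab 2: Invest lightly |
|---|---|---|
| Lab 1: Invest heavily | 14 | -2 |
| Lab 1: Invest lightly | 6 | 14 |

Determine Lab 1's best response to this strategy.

E[Invest heavily] = 0.8·(14) + 0.2·(-2) = 10.8
E[Invest lightly] = 0.8·(6) + 0.2·(14) = 7.6
Best response: Invest heavily (10.8 is the largest).

Invest heavily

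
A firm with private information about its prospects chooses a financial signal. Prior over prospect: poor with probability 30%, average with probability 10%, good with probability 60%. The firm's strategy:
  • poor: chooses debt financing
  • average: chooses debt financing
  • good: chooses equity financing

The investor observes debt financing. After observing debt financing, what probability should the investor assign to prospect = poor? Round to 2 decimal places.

0.75

P(debt financing) = 0.3·1 + 0.1·1 + 0.6·0 = 0.4
P(poor | debt financing) = (0.3·1) / 0.4 = 0.3 / 0.4 = 0.75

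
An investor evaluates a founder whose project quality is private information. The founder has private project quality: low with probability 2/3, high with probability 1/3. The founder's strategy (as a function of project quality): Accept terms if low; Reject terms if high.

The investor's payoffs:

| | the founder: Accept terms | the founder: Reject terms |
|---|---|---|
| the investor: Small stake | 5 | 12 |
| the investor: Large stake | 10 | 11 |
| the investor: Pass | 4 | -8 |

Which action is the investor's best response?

Large stake

Compute the investor's expected payoff for each action, taking the expectation over the founder's type.
E[Small stake] = 2/3·(5) + 1/3·(12) = 22/3
E[Large stake] = 2/3·(10) + 1/3·(11) = 31/3
E[Pass] = 2/3·(4) + 1/3·(-8) = 0
Best response: Large stake (31/3 is the largest).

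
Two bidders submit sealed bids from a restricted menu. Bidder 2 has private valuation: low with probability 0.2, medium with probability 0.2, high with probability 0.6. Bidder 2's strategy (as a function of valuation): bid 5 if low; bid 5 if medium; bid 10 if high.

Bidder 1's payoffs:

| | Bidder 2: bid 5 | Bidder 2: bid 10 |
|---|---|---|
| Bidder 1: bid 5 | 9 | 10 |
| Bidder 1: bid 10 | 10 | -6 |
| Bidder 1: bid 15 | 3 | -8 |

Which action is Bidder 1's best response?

E[bid 5] = 0.2·(9) + 0.2·(9) + 0.6·(10) = 9.6
E[bid 10] = 0.2·(10) + 0.2·(10) + 0.6·(-6) = 0.4
E[bid 15] = 0.2·(3) + 0.2·(3) + 0.6·(-8) = -3.6
Best response: bid 5 (9.6 is the largest).

bid 5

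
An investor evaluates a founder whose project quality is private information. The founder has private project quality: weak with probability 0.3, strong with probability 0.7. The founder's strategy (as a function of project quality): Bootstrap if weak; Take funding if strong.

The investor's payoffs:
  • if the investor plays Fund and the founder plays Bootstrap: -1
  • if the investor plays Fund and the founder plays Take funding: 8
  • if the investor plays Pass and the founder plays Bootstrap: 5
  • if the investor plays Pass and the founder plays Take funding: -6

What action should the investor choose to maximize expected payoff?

E[Fund] = 0.3·(-1) + 0.7·(8) = 5.3
E[Pass] = 0.3·(5) + 0.7·(-6) = -2.7
Best response: Fund (5.3 is the largest).

Fund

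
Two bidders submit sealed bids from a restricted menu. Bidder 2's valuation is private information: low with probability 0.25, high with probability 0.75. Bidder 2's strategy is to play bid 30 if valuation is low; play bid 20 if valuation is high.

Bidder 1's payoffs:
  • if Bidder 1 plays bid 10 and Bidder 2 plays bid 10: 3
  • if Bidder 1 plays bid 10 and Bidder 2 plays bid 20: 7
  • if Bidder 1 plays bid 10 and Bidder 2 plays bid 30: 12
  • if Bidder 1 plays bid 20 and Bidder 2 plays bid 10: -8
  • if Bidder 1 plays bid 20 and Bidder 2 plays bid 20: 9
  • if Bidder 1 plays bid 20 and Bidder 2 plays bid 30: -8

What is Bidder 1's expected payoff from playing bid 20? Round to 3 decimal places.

4.750

E[bid 20] = 0.25·(-8) + 0.75·9 = (-2) + 6.75 = 4.75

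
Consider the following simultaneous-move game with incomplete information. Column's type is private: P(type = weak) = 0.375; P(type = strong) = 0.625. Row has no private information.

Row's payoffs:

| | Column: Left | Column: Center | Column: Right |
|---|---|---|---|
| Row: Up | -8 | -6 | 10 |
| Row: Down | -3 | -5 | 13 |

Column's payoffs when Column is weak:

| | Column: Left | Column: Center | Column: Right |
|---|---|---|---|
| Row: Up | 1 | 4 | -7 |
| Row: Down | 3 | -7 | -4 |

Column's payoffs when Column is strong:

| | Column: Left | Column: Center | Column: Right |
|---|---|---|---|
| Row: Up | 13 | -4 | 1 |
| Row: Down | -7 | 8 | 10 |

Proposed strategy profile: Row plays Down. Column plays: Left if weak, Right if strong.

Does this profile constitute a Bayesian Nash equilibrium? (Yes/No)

Row plays Down: E[Down] = 0.375·(-3) + 0.625·(13) = 7; E[Up] = 3.25. Best-responding. ✓
Column (type weak), facing Down: Left gives 3, Center gives -7, Right gives -4. Proposed Left is best. ✓
Column (type strong), facing Down: Left gives -7, Center gives 8, Right gives 10. Proposed Right is best. ✓

Yes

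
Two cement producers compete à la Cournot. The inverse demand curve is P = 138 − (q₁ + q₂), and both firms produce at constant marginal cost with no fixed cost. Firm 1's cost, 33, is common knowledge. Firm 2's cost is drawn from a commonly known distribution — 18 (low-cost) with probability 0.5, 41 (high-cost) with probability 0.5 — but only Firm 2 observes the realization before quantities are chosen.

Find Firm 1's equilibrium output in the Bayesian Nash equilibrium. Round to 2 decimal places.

33.83

Firm 2 with cost c maximizes (138 − (q₁+q₂) − c)·q₂, giving q₂(c) = (138 − c − q₁)/2.
E[c₂] = 0.5·18 + 0.5·41 = 29.5
Firm 1's FOC against E[q₂] yields q₁ = (138 − 2·33 + E[c₂])/3 = (138 − 66 + 29.5)/3 = 33.8333.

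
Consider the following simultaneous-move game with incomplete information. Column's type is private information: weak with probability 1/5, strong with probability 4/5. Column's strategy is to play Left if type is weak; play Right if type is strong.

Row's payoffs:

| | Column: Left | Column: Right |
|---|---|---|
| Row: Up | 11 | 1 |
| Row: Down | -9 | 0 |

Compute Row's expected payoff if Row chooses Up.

3

E[Up] = 1/5·11 + 4/5·1 = 11/5 + 4/5 = 3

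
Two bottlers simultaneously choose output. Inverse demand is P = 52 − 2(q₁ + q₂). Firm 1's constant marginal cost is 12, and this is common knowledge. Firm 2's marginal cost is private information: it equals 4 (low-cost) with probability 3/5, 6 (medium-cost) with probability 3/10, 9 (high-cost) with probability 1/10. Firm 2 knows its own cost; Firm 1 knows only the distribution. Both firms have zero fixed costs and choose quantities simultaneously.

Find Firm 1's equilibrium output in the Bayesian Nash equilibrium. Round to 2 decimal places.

5.52

Firm 2 with cost c maximizes (52 − 2(q₁+q₂) − c)·q₂, giving q₂(c) = (52 − c − 2q₁)/4.
E[c₂] = 3/5·4 + 3/10·6 + 1/10·9 = 5.1
Firm 1's FOC against E[q₂] yields q₁ = (52 − 2·12 + E[c₂])/6 = (52 − 24 + 5.1)/6 = 5.51667.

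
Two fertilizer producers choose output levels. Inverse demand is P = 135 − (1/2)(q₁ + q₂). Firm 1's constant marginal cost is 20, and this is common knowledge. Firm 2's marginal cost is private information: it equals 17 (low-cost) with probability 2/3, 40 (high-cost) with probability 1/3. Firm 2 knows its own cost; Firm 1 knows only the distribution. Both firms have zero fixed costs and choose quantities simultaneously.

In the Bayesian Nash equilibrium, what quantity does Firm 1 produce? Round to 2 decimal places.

Type-c best response for Firm 2: q₂(c) = (135 − c) − q₁/2.
Firm 1 maximizes expected profit; its first-order condition is 135 − q₁ − (1/2)E[q₂] − 20 = 0.
Substituting E[q₂] and solving: E[c₂] = 24.6667, so q₁ = (135 − 2·20 + 24.6667)/(3/2) = 79.7778.

79.78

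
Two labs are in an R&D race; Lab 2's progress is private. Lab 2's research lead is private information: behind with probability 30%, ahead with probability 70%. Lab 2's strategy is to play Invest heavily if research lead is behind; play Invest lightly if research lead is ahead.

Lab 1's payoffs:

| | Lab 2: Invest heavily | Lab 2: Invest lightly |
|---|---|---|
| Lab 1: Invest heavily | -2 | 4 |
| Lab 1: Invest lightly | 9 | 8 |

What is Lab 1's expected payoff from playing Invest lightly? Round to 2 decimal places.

E[Invest lightly] = 0.3·9 + 0.7·8 = 2.7 + 5.6 = 8.3

8.30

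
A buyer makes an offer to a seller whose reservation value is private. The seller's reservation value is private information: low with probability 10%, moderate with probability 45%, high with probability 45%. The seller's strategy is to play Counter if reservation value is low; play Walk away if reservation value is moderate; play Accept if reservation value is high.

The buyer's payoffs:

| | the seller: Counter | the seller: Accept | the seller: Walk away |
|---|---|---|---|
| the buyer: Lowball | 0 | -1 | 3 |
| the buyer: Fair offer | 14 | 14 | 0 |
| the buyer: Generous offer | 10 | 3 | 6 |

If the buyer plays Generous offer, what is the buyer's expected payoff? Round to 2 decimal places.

E[Generous offer] = 0.1·10 + 0.45·6 + 0.45·3 = 1 + 2.7 + 1.35 = 5.05

5.05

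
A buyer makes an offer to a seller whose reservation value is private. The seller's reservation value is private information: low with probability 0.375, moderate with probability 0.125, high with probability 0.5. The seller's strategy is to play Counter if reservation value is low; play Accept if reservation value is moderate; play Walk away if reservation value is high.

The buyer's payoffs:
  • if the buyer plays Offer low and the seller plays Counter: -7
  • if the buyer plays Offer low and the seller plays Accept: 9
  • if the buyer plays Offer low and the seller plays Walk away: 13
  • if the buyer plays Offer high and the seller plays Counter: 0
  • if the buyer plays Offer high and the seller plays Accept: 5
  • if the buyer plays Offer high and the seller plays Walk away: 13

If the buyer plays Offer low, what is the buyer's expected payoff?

5

E[Offer low] = 0.375·(-7) + 0.125·9 + 0.5·13 = (-2.625) + 1.125 + 6.5 = 5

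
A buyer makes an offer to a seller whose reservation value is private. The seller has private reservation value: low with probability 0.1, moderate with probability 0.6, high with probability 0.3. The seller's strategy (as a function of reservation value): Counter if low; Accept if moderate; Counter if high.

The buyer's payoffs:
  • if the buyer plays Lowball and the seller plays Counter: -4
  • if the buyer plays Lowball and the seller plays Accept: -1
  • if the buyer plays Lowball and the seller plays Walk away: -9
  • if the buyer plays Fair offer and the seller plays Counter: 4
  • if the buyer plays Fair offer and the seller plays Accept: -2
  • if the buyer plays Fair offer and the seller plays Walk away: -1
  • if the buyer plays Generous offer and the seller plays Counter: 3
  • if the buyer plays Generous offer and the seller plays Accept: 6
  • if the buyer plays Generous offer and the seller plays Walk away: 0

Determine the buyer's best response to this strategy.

Generous offer

E[Lowball] = 0.1·(-4) + 0.6·(-1) + 0.3·(-4) = -2.2
E[Fair offer] = 0.1·(4) + 0.6·(-2) + 0.3·(4) = 0.4
E[Generous offer] = 0.1·(3) + 0.6·(6) + 0.3·(3) = 4.8
Best response: Generous offer (4.8 is the largest).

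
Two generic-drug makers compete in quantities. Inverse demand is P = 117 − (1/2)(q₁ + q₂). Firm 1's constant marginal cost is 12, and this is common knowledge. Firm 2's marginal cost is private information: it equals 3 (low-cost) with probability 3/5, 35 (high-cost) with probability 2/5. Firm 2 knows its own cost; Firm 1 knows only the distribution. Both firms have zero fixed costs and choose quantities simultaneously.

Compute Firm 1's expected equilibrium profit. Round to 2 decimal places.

Firm 2 with cost c maximizes (117 − (1/2)(q₁+q₂) − c)·q₂, giving q₂(c) = (117 − c − (1/2)q₁).
E[c₂] = 3/5·3 + 2/5·35 = 15.8
Firm 1's FOC against E[q₂] yields q₁ = (117 − 2·12 + E[c₂])/(3/2) = (117 − 24 + 15.8)/(3/2) = 72.5333.
E[P] = 117 − (1/2)·(q₁ + E[q₂]) = 48.2667; Firm 1's expected profit = (E[P] − 12)·q₁ = (48.2667 − 12)·72.5333 = 2630.54.

2630.54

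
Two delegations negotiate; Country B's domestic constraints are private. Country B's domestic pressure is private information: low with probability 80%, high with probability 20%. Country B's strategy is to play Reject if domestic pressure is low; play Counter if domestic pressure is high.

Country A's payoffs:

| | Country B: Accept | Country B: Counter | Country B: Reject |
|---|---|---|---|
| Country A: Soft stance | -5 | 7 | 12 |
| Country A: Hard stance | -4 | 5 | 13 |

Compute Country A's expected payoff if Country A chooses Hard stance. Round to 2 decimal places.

11.40

Take the expectation over Country B's domestic pressure, weighting each type's action by its prior probability.
E[Hard stance] = 0.8·13 + 0.2·5 = 10.4 + 1 = 11.4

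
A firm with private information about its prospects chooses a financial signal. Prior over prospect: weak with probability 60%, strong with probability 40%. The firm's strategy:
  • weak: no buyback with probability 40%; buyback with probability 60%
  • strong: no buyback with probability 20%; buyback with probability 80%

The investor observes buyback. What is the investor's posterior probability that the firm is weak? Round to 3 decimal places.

0.529

Apply Bayes' rule using the sender's strategy as the likelihood.
P(buyback) = 0.6·0.6 + 0.4·0.8 = 0.68
P(weak | buyback) = (0.6·0.6) / 0.68 = 0.36 / 0.68 = 0.529412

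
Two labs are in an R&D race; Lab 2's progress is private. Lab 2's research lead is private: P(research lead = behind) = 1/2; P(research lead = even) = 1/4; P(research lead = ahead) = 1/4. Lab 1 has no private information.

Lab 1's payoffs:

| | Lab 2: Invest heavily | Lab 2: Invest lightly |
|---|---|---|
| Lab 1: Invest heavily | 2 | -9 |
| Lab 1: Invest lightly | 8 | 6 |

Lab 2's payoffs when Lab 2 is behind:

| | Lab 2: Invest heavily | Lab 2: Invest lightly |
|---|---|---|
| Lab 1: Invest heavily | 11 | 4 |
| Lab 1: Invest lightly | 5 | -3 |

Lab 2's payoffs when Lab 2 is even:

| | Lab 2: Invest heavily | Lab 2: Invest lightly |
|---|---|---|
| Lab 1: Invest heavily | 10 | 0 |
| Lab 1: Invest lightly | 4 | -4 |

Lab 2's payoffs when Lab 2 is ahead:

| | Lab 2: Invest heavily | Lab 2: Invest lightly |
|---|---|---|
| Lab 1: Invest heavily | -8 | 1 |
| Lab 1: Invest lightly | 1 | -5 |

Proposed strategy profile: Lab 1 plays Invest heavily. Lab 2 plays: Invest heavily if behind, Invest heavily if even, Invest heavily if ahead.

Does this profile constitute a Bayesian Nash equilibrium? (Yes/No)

No

Lab 1 plays Invest heavily: E[Invest heavily] = 1/2·(2) + 1/4·(2) + 1/4·(2) = 2; E[Invest lightly] = 8. Not best-responding. ✗
Lab 2 (research lead behind), facing Invest heavily: Invest heavily gives 11, Invest lightly gives 4. Proposed Invest heavily is best. ✓
Lab 2 (research lead even), facing Invest heavily: Invest heavily gives 10, Invest lightly gives 0. Proposed Invest heavily is best. ✓
Lab 2 (research lead ahead), facing Invest heavily: Invest heavily gives -8, Invest lightly gives 1. Proposed Invest heavily is not best — profitable deviation exists. ✗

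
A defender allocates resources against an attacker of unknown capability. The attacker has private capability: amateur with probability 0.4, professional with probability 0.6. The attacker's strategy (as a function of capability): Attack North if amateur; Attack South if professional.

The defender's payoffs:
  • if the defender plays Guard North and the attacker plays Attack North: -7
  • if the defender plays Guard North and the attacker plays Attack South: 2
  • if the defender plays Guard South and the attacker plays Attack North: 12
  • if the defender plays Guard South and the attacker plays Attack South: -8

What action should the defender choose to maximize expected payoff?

E[Guard North] = 0.4·(-7) + 0.6·(2) = -1.6
E[Guard South] = 0.4·(12) + 0.6·(-8) = 0
Best response: Guard South (0 is the largest).

Guard South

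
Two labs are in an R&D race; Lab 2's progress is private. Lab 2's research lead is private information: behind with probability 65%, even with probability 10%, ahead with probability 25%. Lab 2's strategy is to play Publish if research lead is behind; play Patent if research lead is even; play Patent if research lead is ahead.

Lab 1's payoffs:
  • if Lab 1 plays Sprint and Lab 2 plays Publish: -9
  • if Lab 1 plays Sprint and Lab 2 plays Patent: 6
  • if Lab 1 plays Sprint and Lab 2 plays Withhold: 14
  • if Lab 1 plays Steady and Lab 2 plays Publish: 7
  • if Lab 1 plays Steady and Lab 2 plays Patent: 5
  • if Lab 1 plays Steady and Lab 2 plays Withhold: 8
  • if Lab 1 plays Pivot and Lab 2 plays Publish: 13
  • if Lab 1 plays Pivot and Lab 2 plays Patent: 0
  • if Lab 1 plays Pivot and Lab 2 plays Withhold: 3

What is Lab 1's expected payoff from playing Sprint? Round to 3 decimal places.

Take the expectation over Lab 2's research lead, weighting each type's action by its prior probability.
E[Sprint] = 0.65·(-9) + 0.1·6 + 0.25·6 = (-5.85) + 0.6 + 1.5 = -3.75

-3.750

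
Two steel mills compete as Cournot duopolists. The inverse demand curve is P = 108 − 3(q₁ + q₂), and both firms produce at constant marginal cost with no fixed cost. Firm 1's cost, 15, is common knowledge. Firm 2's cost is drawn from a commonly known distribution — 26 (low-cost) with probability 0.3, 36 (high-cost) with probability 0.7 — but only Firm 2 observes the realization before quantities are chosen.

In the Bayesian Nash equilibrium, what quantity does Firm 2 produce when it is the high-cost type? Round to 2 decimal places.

5.83

Type-c best response for Firm 2: q₂(c) = (108 − c)/6 − q₁/2.
Firm 1 maximizes expected profit; its first-order condition is 108 − 6q₁ − 3E[q₂] − 15 = 0.
Substituting E[q₂] and solving: E[c₂] = 33, so q₁ = (108 − 2·15 + 33)/9 = 12.3333.
q₂(high-cost) = (108 − 36 − 3·12.3333)/6 = 5.83333.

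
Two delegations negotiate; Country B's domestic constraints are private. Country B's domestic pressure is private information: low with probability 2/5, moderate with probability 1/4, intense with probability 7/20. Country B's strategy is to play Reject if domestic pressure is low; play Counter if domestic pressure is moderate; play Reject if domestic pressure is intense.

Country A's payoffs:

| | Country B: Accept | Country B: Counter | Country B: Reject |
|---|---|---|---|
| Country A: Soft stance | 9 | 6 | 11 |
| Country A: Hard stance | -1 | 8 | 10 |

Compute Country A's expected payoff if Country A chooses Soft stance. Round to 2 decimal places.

E[Soft stance] = 2/5·11 + 1/4·6 + 7/20·11 = 22/5 + 3/2 + 77/20 = 39/4

9.75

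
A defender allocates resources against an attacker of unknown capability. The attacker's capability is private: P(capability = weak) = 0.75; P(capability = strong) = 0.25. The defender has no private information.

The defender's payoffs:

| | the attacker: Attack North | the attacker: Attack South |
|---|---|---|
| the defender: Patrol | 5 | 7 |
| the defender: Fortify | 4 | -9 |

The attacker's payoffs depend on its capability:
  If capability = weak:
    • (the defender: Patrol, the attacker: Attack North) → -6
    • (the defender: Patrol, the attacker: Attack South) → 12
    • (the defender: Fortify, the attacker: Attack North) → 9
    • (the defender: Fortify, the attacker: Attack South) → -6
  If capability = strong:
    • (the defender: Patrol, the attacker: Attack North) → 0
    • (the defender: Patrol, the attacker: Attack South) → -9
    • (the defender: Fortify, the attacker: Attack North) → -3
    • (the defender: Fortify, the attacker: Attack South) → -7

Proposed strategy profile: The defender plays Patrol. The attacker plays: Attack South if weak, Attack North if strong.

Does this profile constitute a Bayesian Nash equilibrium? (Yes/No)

Yes

A profile is a BNE iff every type of every player is best-responding given beliefs about the other side.
The defender plays Patrol: E[Patrol] = 0.75·(7) + 0.25·(5) = 6.5; E[Fortify] = -5.75. Best-responding. ✓
The attacker (capability weak), facing Patrol: Attack North gives -6, Attack South gives 12. Proposed Attack South is best. ✓
The attacker (capability strong), facing Patrol: Attack North gives 0, Attack South gives -9. Proposed Attack North is best. ✓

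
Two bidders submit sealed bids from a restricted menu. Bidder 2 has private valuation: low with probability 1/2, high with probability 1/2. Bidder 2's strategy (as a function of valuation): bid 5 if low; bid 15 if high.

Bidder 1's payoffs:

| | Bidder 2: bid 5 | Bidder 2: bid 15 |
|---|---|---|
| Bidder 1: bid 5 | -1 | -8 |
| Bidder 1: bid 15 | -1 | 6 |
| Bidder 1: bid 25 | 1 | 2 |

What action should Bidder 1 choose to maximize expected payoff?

E[bid 5] = 1/2·(-1) + 1/2·(-8) = -9/2
E[bid 15] = 1/2·(-1) + 1/2·(6) = 5/2
E[bid 25] = 1/2·(1) + 1/2·(2) = 3/2
Best response: bid 15 (5/2 is the largest).

bid 15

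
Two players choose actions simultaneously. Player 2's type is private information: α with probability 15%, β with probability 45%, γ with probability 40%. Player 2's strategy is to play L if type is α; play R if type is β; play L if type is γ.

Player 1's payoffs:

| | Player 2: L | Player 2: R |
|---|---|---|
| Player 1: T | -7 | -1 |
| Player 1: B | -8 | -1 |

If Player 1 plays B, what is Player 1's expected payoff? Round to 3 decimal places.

E[B] = 0.15·(-8) + 0.45·(-1) + 0.4·(-8) = (-1.2) + (-0.45) + (-3.2) = -4.85

-4.850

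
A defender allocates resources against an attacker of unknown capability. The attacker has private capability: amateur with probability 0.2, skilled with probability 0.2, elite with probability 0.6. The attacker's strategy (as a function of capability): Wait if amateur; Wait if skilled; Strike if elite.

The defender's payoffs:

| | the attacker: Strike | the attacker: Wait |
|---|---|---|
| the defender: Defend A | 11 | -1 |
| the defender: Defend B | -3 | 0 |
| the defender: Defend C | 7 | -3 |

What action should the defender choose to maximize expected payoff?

Compute the defender's expected payoff for each action, taking the expectation over the attacker's type.
E[Defend A] = 0.2·(-1) + 0.2·(-1) + 0.6·(11) = 6.2
E[Defend B] = 0.2·(0) + 0.2·(0) + 0.6·(-3) = -1.8
E[Defend C] = 0.2·(-3) + 0.2·(-3) + 0.6·(7) = 3
Best response: Defend A (6.2 is the largest).

Defend A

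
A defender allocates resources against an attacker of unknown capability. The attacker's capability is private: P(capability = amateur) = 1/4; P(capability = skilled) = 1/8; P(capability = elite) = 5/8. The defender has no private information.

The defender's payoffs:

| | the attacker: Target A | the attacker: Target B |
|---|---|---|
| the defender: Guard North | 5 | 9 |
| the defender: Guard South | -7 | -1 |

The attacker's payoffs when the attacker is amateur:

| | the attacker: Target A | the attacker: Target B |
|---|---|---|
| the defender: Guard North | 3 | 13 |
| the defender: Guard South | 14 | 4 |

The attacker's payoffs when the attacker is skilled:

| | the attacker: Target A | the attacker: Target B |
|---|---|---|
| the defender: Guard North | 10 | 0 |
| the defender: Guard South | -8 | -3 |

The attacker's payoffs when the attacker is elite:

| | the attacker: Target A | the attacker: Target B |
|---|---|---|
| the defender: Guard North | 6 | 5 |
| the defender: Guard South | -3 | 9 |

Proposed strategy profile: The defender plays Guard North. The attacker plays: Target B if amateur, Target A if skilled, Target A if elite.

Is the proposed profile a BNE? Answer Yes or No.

Yes

The defender plays Guard North: E[Guard North] = 1/4·(9) + 1/8·(5) + 5/8·(5) = 6; E[Guard South] = -11/2. Best-responding. ✓
The attacker (capability amateur), facing Guard North: Target A gives 3, Target B gives 13. Proposed Target B is best. ✓
The attacker (capability skilled), facing Guard North: Target A gives 10, Target B gives 0. Proposed Target A is best. ✓
The attacker (capability elite), facing Guard North: Target A gives 6, Target B gives 5. Proposed Target A is best. ✓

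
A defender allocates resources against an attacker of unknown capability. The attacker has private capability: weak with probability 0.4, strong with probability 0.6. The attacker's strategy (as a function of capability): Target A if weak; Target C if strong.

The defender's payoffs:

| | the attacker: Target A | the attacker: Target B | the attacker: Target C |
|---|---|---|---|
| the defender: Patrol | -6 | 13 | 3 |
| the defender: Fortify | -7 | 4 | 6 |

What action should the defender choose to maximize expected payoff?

Fortify

E[Patrol] = 0.4·(-6) + 0.6·(3) = -0.6
E[Fortify] = 0.4·(-7) + 0.6·(6) = 0.8
Best response: Fortify (0.8 is the largest).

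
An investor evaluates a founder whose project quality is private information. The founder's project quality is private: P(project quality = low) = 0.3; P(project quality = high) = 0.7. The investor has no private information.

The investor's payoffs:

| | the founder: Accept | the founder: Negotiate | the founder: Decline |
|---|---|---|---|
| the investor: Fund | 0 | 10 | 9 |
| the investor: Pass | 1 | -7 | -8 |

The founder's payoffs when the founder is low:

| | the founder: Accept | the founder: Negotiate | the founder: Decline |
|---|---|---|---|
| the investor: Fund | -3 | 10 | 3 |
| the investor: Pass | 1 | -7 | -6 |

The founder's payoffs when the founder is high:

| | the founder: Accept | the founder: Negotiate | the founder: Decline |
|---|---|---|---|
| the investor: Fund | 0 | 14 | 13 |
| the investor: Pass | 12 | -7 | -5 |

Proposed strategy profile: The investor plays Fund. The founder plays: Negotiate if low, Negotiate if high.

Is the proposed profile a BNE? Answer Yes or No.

The investor plays Fund: E[Fund] = 0.3·(10) + 0.7·(10) = 10; E[Pass] = -7. Best-responding. ✓
The founder (project quality low), facing Fund: Accept gives -3, Negotiate gives 10, Decline gives 3. Proposed Negotiate is best. ✓
The founder (project quality high), facing Fund: Accept gives 0, Negotiate gives 14, Decline gives 13. Proposed Negotiate is best. ✓

Yes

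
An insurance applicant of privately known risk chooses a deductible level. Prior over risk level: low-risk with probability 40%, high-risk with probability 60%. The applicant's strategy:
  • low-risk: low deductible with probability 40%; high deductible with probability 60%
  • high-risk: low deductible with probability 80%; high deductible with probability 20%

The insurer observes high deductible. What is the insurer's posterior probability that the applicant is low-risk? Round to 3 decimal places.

0.667

Apply Bayes' rule using the sender's strategy as the likelihood.
P(high deductible) = 0.4·0.6 + 0.6·0.2 = 0.36
P(low-risk | high deductible) = (0.4·0.6) / 0.36 = 0.24 / 0.36 = 0.666667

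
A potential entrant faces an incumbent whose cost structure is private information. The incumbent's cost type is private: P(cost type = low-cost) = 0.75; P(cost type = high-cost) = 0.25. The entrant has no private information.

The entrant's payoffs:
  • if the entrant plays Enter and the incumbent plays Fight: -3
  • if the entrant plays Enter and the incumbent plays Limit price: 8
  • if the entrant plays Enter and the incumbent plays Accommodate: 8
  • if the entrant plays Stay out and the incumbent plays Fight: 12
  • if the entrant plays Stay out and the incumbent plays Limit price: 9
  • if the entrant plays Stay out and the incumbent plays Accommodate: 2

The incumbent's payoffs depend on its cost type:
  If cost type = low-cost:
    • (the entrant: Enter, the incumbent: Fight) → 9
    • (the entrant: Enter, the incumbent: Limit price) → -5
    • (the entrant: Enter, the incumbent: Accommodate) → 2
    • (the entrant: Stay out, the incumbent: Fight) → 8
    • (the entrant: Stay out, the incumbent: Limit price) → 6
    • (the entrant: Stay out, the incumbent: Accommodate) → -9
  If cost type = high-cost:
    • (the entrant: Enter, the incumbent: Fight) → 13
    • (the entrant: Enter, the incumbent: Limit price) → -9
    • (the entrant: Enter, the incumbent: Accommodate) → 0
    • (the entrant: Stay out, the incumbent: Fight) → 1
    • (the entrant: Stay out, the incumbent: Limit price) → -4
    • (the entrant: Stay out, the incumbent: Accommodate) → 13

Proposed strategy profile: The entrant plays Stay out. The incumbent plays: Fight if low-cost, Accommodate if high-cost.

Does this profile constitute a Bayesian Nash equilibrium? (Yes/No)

Yes

The entrant plays Stay out: E[Stay out] = 0.75·(12) + 0.25·(2) = 9.5; E[Enter] = -0.25. Best-responding. ✓
The incumbent (cost type low-cost), facing Stay out: Fight gives 8, Limit price gives 6, Accommodate gives -9. Proposed Fight is best. ✓
The incumbent (cost type high-cost), facing Stay out: Fight gives 1, Limit price gives -4, Accommodate gives 13. Proposed Accommodate is best. ✓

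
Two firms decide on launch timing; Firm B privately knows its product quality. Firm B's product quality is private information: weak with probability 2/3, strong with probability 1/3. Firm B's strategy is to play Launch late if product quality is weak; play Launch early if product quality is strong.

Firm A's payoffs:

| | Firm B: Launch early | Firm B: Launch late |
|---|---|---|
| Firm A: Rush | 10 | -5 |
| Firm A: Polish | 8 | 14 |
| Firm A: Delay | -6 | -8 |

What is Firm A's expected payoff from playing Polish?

E[Polish] = 2/3·14 + 1/3·8 = 28/3 + 8/3 = 12

12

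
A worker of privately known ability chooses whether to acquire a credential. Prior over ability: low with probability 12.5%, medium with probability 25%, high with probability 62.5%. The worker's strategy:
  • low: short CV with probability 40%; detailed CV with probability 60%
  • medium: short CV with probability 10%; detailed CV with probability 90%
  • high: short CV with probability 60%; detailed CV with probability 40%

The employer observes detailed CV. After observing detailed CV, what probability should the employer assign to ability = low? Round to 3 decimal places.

0.136

Apply Bayes' rule using the sender's strategy as the likelihood.
P(detailed CV) = 0.125·0.6 + 0.25·0.9 + 0.625·0.4 = 0.55
P(low | detailed CV) = (0.125·0.6) / 0.55 = 0.075 / 0.55 = 0.136364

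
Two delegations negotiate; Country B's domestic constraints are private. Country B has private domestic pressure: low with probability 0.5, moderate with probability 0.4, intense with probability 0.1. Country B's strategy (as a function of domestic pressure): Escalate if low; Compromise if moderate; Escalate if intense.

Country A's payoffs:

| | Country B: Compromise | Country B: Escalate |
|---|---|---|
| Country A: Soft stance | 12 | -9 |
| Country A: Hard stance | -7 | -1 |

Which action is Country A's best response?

Soft stance

E[Soft stance] = 0.5·(-9) + 0.4·(12) + 0.1·(-9) = -0.6
E[Hard stance] = 0.5·(-1) + 0.4·(-7) + 0.1·(-1) = -3.4
Best response: Soft stance (-0.6 is the largest).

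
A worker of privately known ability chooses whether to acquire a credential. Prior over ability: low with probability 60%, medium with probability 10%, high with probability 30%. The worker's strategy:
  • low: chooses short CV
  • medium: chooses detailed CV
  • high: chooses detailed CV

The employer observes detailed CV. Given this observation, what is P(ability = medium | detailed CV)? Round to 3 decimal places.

0.250

P(detailed CV) = 0.6·0 + 0.1·1 + 0.3·1 = 0.4
P(medium | detailed CV) = (0.1·1) / 0.4 = 0.1 / 0.4 = 0.25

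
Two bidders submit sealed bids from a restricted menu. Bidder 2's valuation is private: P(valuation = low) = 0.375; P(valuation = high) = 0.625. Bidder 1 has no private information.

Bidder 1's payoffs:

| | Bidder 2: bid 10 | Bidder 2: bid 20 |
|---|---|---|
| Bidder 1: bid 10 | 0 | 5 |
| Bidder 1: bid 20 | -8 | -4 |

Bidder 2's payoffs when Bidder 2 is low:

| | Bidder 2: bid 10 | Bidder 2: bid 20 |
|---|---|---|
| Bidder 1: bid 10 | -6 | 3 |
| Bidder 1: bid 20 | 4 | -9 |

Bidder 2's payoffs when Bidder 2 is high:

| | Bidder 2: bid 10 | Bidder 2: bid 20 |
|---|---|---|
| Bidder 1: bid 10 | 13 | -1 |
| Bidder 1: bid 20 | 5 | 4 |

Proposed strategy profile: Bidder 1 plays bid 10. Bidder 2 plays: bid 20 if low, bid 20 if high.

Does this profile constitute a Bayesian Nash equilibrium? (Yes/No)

A profile is a BNE iff every type of every player is best-responding given beliefs about the other side.
Bidder 1 plays bid 10: E[bid 10] = 0.375·(5) + 0.625·(5) = 5; E[bid 20] = -4. Best-responding. ✓
Bidder 2 (valuation low), facing bid 10: bid 10 gives -6, bid 20 gives 3. Proposed bid 20 is best. ✓
Bidder 2 (valuation high), facing bid 10: bid 10 gives 13, bid 20 gives -1. Proposed bid 20 is not best — profitable deviation exists. ✗

No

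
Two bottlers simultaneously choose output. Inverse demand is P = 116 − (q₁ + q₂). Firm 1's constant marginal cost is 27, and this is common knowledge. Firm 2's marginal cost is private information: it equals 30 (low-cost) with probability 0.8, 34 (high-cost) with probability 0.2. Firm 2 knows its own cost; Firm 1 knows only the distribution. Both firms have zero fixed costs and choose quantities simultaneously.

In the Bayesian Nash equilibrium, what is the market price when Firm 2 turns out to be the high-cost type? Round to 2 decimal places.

59.53

Type-c best response for Firm 2: q₂(c) = (116 − c)/2 − q₁/2.
Firm 1 maximizes expected profit; its first-order condition is 116 − 2q₁ − E[q₂] − 27 = 0.
Substituting E[q₂] and solving: E[c₂] = 30.8, so q₁ = (116 − 2·27 + 30.8)/3 = 30.9333.
q₂(high-cost) = 25.5333, so P = 116 − (30.9333 + 25.5333) = 59.5333.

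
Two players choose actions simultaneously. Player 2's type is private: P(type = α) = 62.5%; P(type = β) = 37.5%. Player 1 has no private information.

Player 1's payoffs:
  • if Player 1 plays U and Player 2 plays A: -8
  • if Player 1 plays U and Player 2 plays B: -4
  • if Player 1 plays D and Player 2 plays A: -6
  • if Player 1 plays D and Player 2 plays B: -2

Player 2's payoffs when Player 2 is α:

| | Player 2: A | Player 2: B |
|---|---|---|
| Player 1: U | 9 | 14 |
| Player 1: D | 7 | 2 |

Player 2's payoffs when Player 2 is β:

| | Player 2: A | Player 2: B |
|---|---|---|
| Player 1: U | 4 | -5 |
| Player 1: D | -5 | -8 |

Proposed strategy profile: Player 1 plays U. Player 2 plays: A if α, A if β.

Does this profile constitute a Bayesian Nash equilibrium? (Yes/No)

No

Player 1 plays U: E[U] = 0.625·(-8) + 0.375·(-8) = -8; E[D] = -6. Not best-responding. ✗
Player 2 (type α), facing U: A gives 9, B gives 14. Proposed A is not best — profitable deviation exists. ✗
Player 2 (type β), facing U: A gives 4, B gives -5. Proposed A is best. ✓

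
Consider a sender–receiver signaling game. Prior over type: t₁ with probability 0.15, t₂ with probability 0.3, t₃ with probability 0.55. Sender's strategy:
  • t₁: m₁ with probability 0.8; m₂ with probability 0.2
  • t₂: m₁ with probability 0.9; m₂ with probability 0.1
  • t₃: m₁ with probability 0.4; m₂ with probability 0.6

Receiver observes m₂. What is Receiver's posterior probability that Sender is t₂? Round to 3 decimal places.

0.077

Apply Bayes' rule using the sender's strategy as the likelihood.
P(m₂) = 0.15·0.2 + 0.3·0.1 + 0.55·0.6 = 0.39
P(t₂ | m₂) = (0.3·0.1) / 0.39 = 0.03 / 0.39 = 0.0769231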